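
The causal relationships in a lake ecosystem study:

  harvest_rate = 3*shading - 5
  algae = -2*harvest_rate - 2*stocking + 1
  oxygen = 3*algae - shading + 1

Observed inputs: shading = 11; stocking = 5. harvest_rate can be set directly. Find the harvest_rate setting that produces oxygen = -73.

harvest_rate = 6

Intervening on harvest_rate fixes its value directly, overriding its dependence on shading.
Substituting into the algae equation gives algae = -2*harvest_rate - 9.
Substituting into the oxygen equation gives oxygen = -6*harvest_rate - 37.
Solve -6*harvest_rate - 37 = -73: harvest_rate = (-73 + 37) / -6 = 6.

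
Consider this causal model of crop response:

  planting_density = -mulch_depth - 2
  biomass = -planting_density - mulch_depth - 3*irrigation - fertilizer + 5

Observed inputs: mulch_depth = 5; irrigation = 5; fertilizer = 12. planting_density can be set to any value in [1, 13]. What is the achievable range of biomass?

-40 to -28

Intervening on planting_density fixes its value directly, overriding its dependence on mulch_depth.
Substituting into the biomass equation gives biomass = -planting_density - 27.
Linear in planting_density, so extremes are at the endpoints: planting_density = 1 gives biomass = -28; planting_density = 13 gives biomass = -40.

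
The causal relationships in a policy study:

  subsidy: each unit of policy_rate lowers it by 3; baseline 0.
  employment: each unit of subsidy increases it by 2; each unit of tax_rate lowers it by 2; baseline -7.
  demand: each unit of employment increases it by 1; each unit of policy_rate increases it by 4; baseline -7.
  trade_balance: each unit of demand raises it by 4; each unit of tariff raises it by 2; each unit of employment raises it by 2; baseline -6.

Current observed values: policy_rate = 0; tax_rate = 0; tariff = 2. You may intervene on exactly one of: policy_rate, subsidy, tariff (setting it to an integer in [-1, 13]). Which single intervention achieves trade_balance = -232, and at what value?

Intervening on policy_rate: with other inputs at their observed values, trade_balance = -20*policy_rate - 72. Solving for -232 gives policy_rate = 8, within [-1, 13].
Intervening on subsidy: trade_balance = 12*subsidy - 72. Reaching -232 requires subsidy = -40/3, not an integer.
Intervening on tariff: trade_balance = 2*tariff - 76. Reaching -232 requires tariff = -78, outside [-1, 13].

set policy_rate = 8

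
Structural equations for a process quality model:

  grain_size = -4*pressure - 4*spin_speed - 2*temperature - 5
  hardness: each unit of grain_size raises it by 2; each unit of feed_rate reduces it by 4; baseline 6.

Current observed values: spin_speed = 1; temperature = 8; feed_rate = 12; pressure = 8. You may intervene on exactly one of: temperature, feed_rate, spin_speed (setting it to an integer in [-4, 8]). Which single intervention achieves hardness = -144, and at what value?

Intervening on temperature: with other inputs at their observed values, hardness = -4*temperature - 124. Solving for -144 gives temperature = 5, within [-4, 8].
Intervening on feed_rate: hardness = -4*feed_rate - 108. Reaching -144 requires feed_rate = 9, outside [-4, 8].
Intervening on spin_speed: hardness = -8*spin_speed - 148. Reaching -144 requires spin_speed = -1/2, not an integer.

set temperature = 5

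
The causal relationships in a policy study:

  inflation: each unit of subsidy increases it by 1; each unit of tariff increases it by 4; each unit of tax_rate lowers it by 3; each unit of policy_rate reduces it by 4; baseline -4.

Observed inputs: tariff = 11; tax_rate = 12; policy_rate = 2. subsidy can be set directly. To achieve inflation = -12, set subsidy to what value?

Substituting into the inflation equation gives inflation = subsidy - 4.
Solve subsidy - 4 = -12: subsidy = (-12 + 4) / 1 = -8.

subsidy = -8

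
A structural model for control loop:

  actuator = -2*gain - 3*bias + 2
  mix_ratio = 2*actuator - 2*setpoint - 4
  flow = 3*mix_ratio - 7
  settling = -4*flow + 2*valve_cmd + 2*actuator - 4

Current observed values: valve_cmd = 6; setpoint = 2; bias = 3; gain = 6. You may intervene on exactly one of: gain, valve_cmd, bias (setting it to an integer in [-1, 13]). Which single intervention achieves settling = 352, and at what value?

set bias = 0

Intervening on gain: settling = 44*gain + 286. Reaching 352 requires gain = 3/2, not an integer.
Intervening on valve_cmd: settling = 2*valve_cmd + 538. Reaching 352 requires valve_cmd = -93, outside [-1, 13].
Intervening on bias: with other inputs at their observed values, settling = 66*bias + 352. Solving for 352 gives bias = 0, within [-1, 13].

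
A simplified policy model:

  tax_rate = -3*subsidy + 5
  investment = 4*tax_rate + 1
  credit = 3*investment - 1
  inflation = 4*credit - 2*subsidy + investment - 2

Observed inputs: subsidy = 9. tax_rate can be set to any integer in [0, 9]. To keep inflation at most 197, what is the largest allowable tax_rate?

Intervening on tax_rate fixes its value directly, overriding its dependence on subsidy.
Substituting into the credit equation gives credit = 12*tax_rate + 2.
Substituting into the inflation equation gives inflation = 52*tax_rate - 11.
Require 52*tax_rate - 11 ≤ 197, so tax_rate ≤ 4.
The largest integer in [0, 9] satisfying this is 4.

tax_rate = 4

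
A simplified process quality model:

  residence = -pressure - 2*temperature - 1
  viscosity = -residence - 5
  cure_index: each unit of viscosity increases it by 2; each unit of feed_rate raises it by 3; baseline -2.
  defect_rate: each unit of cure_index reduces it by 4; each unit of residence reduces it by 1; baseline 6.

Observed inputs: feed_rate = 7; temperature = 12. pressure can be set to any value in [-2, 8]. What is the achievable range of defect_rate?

Substituting into the residence equation gives residence = -pressure - 25.
Substituting into the viscosity equation gives viscosity = pressure + 20.
Substituting into the cure_index equation gives cure_index = 2*pressure + 59.
So defect_rate = -7*pressure - 205.
Linear in pressure, so extremes are at the endpoints: pressure = -2 gives defect_rate = -191; pressure = 8 gives defect_rate = -261.

-261 to -191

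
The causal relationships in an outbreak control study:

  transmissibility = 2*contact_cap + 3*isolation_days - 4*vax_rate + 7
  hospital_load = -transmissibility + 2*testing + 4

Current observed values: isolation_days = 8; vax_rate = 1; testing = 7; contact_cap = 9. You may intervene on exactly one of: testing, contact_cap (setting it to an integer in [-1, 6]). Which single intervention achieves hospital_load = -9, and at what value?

Intervening on testing: hospital_load = 2*testing - 41. Reaching -9 requires testing = 16, outside [-1, 6].
Intervening on contact_cap: with other inputs at their observed values, hospital_load = -2*contact_cap - 9. Solving for -9 gives contact_cap = 0, within [-1, 6].

set contact_cap = 0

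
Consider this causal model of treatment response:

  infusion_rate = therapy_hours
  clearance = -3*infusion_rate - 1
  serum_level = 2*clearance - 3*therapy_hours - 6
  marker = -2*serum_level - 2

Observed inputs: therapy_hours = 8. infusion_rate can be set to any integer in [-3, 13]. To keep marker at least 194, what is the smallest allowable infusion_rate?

Intervening on infusion_rate fixes its value directly, overriding its dependence on therapy_hours.
Substituting into the serum_level equation gives serum_level = -6*infusion_rate - 32.
Substituting into the marker equation gives marker = 12*infusion_rate + 62.
Require 12*infusion_rate + 62 ≥ 194, so infusion_rate ≥ 11.
The smallest integer in [-3, 13] satisfying this is 11.

infusion_rate = 11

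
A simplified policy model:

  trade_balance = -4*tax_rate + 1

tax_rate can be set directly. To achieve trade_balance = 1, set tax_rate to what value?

tax_rate = 0

Solve -4*tax_rate + 1 = 1: tax_rate = (1 - 1) / -4 = 0.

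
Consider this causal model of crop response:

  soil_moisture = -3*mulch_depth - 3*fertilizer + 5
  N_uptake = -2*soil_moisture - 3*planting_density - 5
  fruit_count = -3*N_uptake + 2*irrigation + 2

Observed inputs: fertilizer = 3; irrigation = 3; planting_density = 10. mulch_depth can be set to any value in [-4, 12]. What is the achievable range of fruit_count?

-127 to 161

Substituting into the soil_moisture equation gives soil_moisture = -3*mulch_depth - 4.
Substituting into the N_uptake equation gives N_uptake = 6*mulch_depth - 27.
fruit_count becomes -18*mulch_depth + 89.
Linear in mulch_depth, so extremes are at the endpoints: mulch_depth = -4 gives fruit_count = 161; mulch_depth = 12 gives fruit_count = -127.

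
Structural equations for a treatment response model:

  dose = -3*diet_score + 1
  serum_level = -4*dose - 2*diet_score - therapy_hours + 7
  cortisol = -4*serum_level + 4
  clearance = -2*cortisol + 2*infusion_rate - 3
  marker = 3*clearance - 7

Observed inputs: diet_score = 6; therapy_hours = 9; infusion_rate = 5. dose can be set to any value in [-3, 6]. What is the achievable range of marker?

-922 to -58

Intervening on dose fixes its value directly, overriding its dependence on diet_score.
Substituting into the serum_level equation gives serum_level = -4*dose - 14.
Substituting into the cortisol equation gives cortisol = 16*dose + 60.
This gives clearance = -32*dose - 113.
So marker = -96*dose - 346.
Linear in dose, so extremes are at the endpoints: dose = -3 gives marker = -58; dose = 6 gives marker = -922.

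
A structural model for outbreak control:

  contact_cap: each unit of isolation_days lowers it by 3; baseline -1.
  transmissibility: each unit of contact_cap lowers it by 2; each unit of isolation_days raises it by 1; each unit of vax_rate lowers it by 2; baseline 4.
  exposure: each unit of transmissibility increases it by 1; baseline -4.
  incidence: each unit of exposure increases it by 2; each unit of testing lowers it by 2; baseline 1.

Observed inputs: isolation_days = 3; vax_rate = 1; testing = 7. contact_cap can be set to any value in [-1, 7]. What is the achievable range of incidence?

-39 to -7

Intervening on contact_cap fixes its value directly, overriding its dependence on isolation_days.
Substituting into the transmissibility equation gives transmissibility = -2*contact_cap + 5.
So exposure = -2*contact_cap + 1.
Substituting into the incidence equation gives incidence = -4*contact_cap - 11.
Linear in contact_cap, so extremes are at the endpoints: contact_cap = -1 gives incidence = -7; contact_cap = 7 gives incidence = -39.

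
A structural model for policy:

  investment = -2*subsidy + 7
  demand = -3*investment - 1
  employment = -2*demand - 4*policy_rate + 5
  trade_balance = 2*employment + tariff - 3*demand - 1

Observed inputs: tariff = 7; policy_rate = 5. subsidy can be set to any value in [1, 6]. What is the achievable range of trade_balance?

-122 to 88

Substituting into the demand equation gives demand = 6*subsidy - 22.
Substituting into the employment equation gives employment = -12*subsidy + 29.
This gives trade_balance = -42*subsidy + 130.
Linear in subsidy, so extremes are at the endpoints: subsidy = 1 gives trade_balance = 88; subsidy = 6 gives trade_balance = -122.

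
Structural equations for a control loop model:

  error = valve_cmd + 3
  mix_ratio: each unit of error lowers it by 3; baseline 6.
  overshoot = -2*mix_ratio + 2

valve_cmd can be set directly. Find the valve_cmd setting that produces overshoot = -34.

Substituting into the mix_ratio equation gives mix_ratio = -3*valve_cmd - 3.
So overshoot = 6*valve_cmd + 8.
Solve 6*valve_cmd + 8 = -34: valve_cmd = (-34 - 8) / 6 = -7.

valve_cmd = -7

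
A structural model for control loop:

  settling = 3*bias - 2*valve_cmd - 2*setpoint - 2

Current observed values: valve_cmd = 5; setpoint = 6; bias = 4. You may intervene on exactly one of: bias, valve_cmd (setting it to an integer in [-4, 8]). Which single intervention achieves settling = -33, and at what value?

Intervening on bias: with other inputs at their observed values, settling = 3*bias - 24. Solving for -33 gives bias = -3, within [-4, 8].
Intervening on valve_cmd: settling = -2*valve_cmd - 2. Reaching -33 requires valve_cmd = 31/2, not an integer.

set bias = -3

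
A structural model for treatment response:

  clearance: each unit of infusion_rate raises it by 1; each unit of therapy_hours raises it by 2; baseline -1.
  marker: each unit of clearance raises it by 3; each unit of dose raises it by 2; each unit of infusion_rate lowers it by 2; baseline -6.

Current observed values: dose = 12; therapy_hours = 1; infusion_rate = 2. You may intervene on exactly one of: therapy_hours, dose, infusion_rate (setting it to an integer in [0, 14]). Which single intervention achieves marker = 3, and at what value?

Intervening on therapy_hours: marker = 6*therapy_hours + 17. Reaching 3 requires therapy_hours = -7/3, not an integer.
Intervening on dose: with other inputs at their observed values, marker = 2*dose - 1. Solving for 3 gives dose = 2, within [0, 14].
Intervening on infusion_rate: marker = infusion_rate + 21. Reaching 3 requires infusion_rate = -18, outside [0, 14].

set dose = 2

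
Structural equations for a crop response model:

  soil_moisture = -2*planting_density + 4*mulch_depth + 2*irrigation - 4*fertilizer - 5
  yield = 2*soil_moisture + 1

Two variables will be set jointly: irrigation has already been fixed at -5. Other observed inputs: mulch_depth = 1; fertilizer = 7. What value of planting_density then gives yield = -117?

planting_density = 10

With irrigation held at -5:
Substituting into the soil_moisture equation gives soil_moisture = -2*planting_density - 39.
So yield = -4*planting_density - 77.
Solve -4*planting_density - 77 = -117: planting_density = (-117 + 77) / -4 = 10.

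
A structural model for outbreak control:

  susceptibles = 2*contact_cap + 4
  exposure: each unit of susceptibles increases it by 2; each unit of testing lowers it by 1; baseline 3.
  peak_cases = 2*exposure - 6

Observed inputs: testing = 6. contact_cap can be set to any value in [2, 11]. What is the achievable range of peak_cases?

Substituting into the exposure equation gives exposure = 4*contact_cap + 5.
Substituting into the peak_cases equation gives peak_cases = 8*contact_cap + 4.
Linear in contact_cap, so extremes are at the endpoints: contact_cap = 2 gives peak_cases = 20; contact_cap = 11 gives peak_cases = 92.

20 to 92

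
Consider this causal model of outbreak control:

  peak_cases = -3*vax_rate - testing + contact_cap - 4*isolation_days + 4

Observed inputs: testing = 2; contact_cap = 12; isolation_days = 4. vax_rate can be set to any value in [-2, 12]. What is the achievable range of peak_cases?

Substituting into the peak_cases equation gives peak_cases = -3*vax_rate - 2.
Linear in vax_rate, so extremes are at the endpoints: vax_rate = -2 gives peak_cases = 4; vax_rate = 12 gives peak_cases = -38.

-38 to 4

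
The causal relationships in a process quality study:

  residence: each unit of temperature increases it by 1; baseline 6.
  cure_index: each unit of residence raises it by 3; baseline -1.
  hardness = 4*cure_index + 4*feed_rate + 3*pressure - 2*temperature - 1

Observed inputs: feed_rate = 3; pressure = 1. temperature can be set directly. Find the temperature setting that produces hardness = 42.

Substituting into the cure_index equation gives cure_index = 3*temperature + 17.
So hardness = 10*temperature + 82.
Solve 10*temperature + 82 = 42: temperature = (42 - 82) / 10 = -4.

temperature = -4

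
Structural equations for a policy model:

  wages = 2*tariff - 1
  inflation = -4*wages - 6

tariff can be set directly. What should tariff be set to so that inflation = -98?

Substituting into the inflation equation gives inflation = -8*tariff - 2.
Solve -8*tariff - 2 = -98: tariff = (-98 + 2) / -8 = 12.

tariff = 12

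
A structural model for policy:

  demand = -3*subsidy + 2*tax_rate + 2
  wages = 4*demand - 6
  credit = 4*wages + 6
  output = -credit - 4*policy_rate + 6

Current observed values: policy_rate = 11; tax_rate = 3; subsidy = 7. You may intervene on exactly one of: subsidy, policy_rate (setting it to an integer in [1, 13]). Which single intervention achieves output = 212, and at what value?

set policy_rate = 5

Intervening on subsidy: output = 48*subsidy - 148. Reaching 212 requires subsidy = 15/2, not an integer.
Intervening on policy_rate: with other inputs at their observed values, output = -4*policy_rate + 232. Solving for 212 gives policy_rate = 5, within [1, 13].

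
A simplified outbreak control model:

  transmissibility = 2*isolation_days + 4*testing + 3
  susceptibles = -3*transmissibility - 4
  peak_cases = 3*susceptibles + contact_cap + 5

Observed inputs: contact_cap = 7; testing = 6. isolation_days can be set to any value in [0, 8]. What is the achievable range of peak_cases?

-387 to -243

Substituting into the transmissibility equation gives transmissibility = 2*isolation_days + 27.
Substituting into the susceptibles equation gives susceptibles = -6*isolation_days - 85.
peak_cases becomes -18*isolation_days - 243.
Linear in isolation_days, so extremes are at the endpoints: isolation_days = 0 gives peak_cases = -243; isolation_days = 8 gives peak_cases = -387.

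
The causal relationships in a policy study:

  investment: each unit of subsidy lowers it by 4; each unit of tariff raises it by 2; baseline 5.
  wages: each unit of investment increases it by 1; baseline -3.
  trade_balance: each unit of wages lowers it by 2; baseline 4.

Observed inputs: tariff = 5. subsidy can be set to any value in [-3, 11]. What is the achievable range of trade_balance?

Substituting into the investment equation gives investment = -4*subsidy + 15.
Substituting into the wages equation gives wages = -4*subsidy + 12.
Substituting into the trade_balance equation gives trade_balance = 8*subsidy - 20.
Linear in subsidy, so extremes are at the endpoints: subsidy = -3 gives trade_balance = -44; subsidy = 11 gives trade_balance = 68.

-44 to 68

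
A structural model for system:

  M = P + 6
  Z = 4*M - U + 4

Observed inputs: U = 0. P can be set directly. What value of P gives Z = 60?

Substituting into the Z equation gives Z = 4*P + 28.
Solve 4*P + 28 = 60: P = (60 - 28) / 4 = 8.

P = 8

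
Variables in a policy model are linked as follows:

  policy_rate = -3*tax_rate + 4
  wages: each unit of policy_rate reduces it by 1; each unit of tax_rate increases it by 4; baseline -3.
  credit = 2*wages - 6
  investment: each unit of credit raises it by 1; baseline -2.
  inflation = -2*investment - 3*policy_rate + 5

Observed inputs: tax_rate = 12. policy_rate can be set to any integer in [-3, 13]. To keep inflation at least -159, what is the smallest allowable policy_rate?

Intervening on policy_rate fixes its value directly, overriding its dependence on tax_rate.
Substituting into the wages equation gives wages = -policy_rate + 45.
credit becomes -2*policy_rate + 84.
investment becomes -2*policy_rate + 82.
Substituting into the inflation equation gives inflation = policy_rate - 159.
Require policy_rate - 159 ≥ -159, so policy_rate ≥ 0.
The smallest integer in [-3, 13] satisfying this is 0.

policy_rate = 0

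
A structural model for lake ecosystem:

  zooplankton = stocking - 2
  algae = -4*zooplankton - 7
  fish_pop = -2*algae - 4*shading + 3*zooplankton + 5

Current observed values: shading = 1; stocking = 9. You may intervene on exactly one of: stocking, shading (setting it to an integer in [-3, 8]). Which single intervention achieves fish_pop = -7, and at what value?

Intervening on stocking: with other inputs at their observed values, fish_pop = 11*stocking - 7. Solving for -7 gives stocking = 0, within [-3, 8].
Intervening on shading: fish_pop = -4*shading + 96. Reaching -7 requires shading = 103/4, not an integer.

set stocking = 0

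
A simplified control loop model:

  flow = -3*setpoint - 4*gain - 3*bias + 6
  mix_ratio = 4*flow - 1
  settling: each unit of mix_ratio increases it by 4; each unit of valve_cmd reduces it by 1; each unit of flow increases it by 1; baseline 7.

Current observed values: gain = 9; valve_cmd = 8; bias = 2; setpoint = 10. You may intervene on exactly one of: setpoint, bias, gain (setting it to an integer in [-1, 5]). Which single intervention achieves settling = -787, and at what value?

Intervening on setpoint: settling = -51*setpoint - 617. Reaching -787 requires setpoint = 10/3, not an integer.
Intervening on bias: settling = -51*bias - 1025. Reaching -787 requires bias = -14/3, not an integer.
Intervening on gain: with other inputs at their observed values, settling = -68*gain - 515. Solving for -787 gives gain = 4, within [-1, 5].

set gain = 4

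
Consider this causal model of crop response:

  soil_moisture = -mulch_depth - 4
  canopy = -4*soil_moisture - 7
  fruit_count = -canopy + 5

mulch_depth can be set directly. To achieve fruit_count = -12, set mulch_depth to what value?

Substituting into the canopy equation gives canopy = 4*mulch_depth + 9.
Substituting into the fruit_count equation gives fruit_count = -4*mulch_depth - 4.
Solve -4*mulch_depth - 4 = -12: mulch_depth = (-12 + 4) / -4 = 2.

mulch_depth = 2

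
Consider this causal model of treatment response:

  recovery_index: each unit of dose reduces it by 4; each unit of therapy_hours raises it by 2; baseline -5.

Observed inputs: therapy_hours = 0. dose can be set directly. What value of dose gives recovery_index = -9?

dose = 1

Substituting into the recovery_index equation gives recovery_index = -4*dose - 5.
Solve -4*dose - 5 = -9: dose = (-9 + 5) / -4 = 1.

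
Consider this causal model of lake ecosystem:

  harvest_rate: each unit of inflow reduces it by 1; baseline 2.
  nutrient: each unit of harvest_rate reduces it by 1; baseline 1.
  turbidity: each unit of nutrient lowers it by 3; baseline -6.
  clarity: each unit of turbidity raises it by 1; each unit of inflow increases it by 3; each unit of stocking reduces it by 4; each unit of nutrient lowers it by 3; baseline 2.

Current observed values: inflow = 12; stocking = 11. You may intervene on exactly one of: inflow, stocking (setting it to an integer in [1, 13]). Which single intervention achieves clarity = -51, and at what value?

Intervening on inflow: with other inputs at their observed values, clarity = -3*inflow - 42. Solving for -51 gives inflow = 3, within [1, 13].
Intervening on stocking: clarity = -4*stocking - 34. Reaching -51 requires stocking = 17/4, not an integer.

set inflow = 3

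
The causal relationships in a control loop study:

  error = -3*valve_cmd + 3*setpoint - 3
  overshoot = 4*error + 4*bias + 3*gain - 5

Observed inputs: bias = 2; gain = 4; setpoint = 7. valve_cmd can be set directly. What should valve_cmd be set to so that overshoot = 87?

valve_cmd = 0

Substituting into the error equation gives error = -3*valve_cmd + 18.
So overshoot = -12*valve_cmd + 87.
Solve -12*valve_cmd + 87 = 87: valve_cmd = (87 - 87) / -12 = 0.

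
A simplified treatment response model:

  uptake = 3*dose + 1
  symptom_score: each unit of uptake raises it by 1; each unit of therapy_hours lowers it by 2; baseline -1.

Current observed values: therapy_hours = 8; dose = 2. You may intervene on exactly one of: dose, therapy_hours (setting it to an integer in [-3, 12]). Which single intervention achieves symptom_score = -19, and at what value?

set dose = -1

Intervening on dose: with other inputs at their observed values, symptom_score = 3*dose - 16. Solving for -19 gives dose = -1, within [-3, 12].
Intervening on therapy_hours: symptom_score = -2*therapy_hours + 6. Reaching -19 requires therapy_hours = 25/2, not an integer.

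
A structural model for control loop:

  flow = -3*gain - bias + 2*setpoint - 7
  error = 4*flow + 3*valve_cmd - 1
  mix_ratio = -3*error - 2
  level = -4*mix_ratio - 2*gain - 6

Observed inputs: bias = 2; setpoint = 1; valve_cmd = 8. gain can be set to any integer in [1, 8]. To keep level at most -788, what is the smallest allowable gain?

gain = 5

Substituting into the flow equation gives flow = -3*gain - 7.
This gives error = -12*gain - 5.
So mix_ratio = 36*gain + 13.
This gives level = -146*gain - 58.
Require -146*gain - 58 ≤ -788, so gain ≥ 5.
The smallest integer in [1, 8] satisfying this is 5.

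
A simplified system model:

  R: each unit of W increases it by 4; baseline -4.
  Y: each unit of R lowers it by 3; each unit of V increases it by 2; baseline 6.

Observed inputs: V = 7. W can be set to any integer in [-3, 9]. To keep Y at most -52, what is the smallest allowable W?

W = 7

Substituting into the Y equation gives Y = -12*W + 32.
Require -12*W + 32 ≤ -52, so W ≥ 7.
The smallest integer in [-3, 9] satisfying this is 7.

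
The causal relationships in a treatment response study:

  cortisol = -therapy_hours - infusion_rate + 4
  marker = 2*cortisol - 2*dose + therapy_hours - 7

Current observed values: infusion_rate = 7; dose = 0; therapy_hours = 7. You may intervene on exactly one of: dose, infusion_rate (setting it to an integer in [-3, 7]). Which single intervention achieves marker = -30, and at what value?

set dose = 5

Intervening on dose: with other inputs at their observed values, marker = -2*dose - 20. Solving for -30 gives dose = 5, within [-3, 7].
Intervening on infusion_rate: marker = -2*infusion_rate - 6. Reaching -30 requires infusion_rate = 12, outside [-3, 7].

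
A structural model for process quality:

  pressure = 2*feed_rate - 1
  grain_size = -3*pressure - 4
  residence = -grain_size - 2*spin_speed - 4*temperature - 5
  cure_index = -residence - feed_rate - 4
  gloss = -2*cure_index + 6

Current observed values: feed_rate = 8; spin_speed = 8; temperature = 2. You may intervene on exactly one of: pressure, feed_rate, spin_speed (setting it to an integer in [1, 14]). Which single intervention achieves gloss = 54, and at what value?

Intervening on pressure: gloss = 6*pressure - 20. Reaching 54 requires pressure = 37/3, not an integer.
Intervening on feed_rate: gloss = 14*feed_rate - 42. Reaching 54 requires feed_rate = 48/7, not an integer.
Intervening on spin_speed: with other inputs at their observed values, gloss = -4*spin_speed + 102. Solving for 54 gives spin_speed = 12, within [1, 14].

set spin_speed = 12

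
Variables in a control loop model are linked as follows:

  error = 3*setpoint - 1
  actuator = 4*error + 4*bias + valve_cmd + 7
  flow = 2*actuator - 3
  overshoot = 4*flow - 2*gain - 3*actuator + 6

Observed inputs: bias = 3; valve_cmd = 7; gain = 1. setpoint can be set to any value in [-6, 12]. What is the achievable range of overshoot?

-258 to 822

Substituting into the actuator equation gives actuator = 12*setpoint + 22.
flow becomes 24*setpoint + 41.
Substituting into the overshoot equation gives overshoot = 60*setpoint + 102.
Linear in setpoint, so extremes are at the endpoints: setpoint = -6 gives overshoot = -258; setpoint = 12 gives overshoot = 822.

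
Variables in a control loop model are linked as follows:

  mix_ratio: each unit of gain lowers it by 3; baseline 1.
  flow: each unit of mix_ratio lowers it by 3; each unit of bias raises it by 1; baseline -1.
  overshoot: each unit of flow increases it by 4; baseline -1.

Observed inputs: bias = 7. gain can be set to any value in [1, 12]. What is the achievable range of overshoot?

Substituting into the flow equation gives flow = 9*gain + 3.
Substituting into the overshoot equation gives overshoot = 36*gain + 11.
Linear in gain, so extremes are at the endpoints: gain = 1 gives overshoot = 47; gain = 12 gives overshoot = 443.

47 to 443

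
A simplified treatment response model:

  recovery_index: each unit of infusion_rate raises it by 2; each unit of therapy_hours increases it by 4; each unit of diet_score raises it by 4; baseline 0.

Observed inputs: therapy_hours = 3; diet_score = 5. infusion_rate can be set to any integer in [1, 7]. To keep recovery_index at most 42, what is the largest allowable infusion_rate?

infusion_rate = 5

Substituting into the recovery_index equation gives recovery_index = 2*infusion_rate + 32.
Require 2*infusion_rate + 32 ≤ 42, so infusion_rate ≤ 5.
The largest integer in [1, 7] satisfying this is 5.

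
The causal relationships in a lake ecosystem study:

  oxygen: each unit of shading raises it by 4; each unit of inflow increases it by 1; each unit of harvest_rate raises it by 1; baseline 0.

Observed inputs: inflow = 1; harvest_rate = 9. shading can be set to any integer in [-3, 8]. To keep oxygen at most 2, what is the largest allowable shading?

shading = -2

Substituting into the oxygen equation gives oxygen = 4*shading + 10.
Require 4*shading + 10 ≤ 2, so shading ≤ -2.
The largest integer in [-3, 8] satisfying this is -2.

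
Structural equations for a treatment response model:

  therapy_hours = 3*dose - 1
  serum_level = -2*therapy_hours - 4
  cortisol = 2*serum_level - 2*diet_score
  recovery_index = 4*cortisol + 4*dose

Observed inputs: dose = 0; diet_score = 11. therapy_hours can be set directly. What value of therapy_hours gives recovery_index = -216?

therapy_hours = 6

Intervening on therapy_hours fixes its value directly, overriding its dependence on dose.
Substituting into the cortisol equation gives cortisol = -4*therapy_hours - 30.
This gives recovery_index = -16*therapy_hours - 120.
Solve -16*therapy_hours - 120 = -216: therapy_hours = (-216 + 120) / -16 = 6.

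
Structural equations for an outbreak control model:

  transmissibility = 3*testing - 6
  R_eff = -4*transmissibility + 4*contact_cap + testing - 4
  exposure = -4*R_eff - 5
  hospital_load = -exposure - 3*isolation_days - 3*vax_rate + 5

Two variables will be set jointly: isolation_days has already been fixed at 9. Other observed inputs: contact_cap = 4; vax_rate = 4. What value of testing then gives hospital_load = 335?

With isolation_days held at 9:
Substituting into the R_eff equation gives R_eff = -11*testing + 36.
Substituting into the exposure equation gives exposure = 44*testing - 149.
So hospital_load = -44*testing + 115.
Solve -44*testing + 115 = 335: testing = (335 - 115) / -44 = -5.

testing = -5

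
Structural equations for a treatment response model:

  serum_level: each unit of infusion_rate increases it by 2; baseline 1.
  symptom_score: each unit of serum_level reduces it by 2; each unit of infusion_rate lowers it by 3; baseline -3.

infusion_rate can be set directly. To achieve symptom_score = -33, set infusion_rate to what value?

infusion_rate = 4

Substituting into the symptom_score equation gives symptom_score = -7*infusion_rate - 5.
Solve -7*infusion_rate - 5 = -33: infusion_rate = (-33 + 5) / -7 = 4.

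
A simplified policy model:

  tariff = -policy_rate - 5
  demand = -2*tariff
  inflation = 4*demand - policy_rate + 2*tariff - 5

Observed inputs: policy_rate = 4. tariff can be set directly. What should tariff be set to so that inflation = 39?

Intervening on tariff fixes its value directly, overriding its dependence on policy_rate.
Substituting into the inflation equation gives inflation = -6*tariff - 9.
Solve -6*tariff - 9 = 39: tariff = (39 + 9) / -6 = -8.

tariff = -8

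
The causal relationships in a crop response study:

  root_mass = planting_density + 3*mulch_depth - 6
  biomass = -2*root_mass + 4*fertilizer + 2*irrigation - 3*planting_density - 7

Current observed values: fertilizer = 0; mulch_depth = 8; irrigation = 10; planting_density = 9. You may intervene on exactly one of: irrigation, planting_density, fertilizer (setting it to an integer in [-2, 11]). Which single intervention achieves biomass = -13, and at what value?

set planting_density = -2

Intervening on irrigation: biomass = 2*irrigation - 88. Reaching -13 requires irrigation = 75/2, not an integer.
Intervening on planting_density: with other inputs at their observed values, biomass = -5*planting_density - 23. Solving for -13 gives planting_density = -2, within [-2, 11].
Intervening on fertilizer: biomass = 4*fertilizer - 68. Reaching -13 requires fertilizer = 55/4, not an integer.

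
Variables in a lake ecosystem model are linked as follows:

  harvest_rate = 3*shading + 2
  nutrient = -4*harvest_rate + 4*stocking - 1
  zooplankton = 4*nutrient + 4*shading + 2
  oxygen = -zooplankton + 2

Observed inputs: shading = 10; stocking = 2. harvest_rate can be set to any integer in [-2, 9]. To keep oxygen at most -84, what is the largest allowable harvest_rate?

Intervening on harvest_rate fixes its value directly, overriding its dependence on shading.
Substituting into the nutrient equation gives nutrient = -4*harvest_rate + 7.
This gives zooplankton = -16*harvest_rate + 70.
Substituting into the oxygen equation gives oxygen = 16*harvest_rate - 68.
Require 16*harvest_rate - 68 ≤ -84, so harvest_rate ≤ -1.
The largest integer in [-2, 9] satisfying this is -1.

harvest_rate = -1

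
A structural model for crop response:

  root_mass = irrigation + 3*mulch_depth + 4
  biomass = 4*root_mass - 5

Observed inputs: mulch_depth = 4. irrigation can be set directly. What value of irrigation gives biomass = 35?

Substituting into the root_mass equation gives root_mass = irrigation + 16.
Substituting into the biomass equation gives biomass = 4*irrigation + 59.
Solve 4*irrigation + 59 = 35: irrigation = (35 - 59) / 4 = -6.

irrigation = -6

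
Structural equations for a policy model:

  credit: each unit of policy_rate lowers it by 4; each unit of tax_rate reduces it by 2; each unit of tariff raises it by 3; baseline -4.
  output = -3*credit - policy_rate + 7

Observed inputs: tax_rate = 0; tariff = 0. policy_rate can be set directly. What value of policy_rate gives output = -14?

Substituting into the credit equation gives credit = -4*policy_rate - 4.
Substituting into the output equation gives output = 11*policy_rate + 19.
Solve 11*policy_rate + 19 = -14: policy_rate = (-14 - 19) / 11 = -3.

policy_rate = -3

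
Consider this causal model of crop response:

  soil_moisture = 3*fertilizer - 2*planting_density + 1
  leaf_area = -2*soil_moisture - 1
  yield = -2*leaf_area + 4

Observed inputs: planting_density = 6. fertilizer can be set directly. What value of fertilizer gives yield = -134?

fertilizer = -8

Substituting into the soil_moisture equation gives soil_moisture = 3*fertilizer - 11.
Substituting into the leaf_area equation gives leaf_area = -6*fertilizer + 21.
So yield = 12*fertilizer - 38.
Solve 12*fertilizer - 38 = -134: fertilizer = (-134 + 38) / 12 = -8.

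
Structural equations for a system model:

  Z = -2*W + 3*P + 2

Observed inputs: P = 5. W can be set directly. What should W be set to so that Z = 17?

Substituting into the Z equation gives Z = -2*W + 17.
Solve -2*W + 17 = 17: W = (17 - 17) / -2 = 0.

W = 0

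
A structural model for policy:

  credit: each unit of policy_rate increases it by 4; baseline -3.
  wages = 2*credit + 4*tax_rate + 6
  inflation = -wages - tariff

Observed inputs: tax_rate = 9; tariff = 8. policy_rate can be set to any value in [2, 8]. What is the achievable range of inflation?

-108 to -60

Substituting into the wages equation gives wages = 8*policy_rate + 36.
inflation becomes -8*policy_rate - 44.
Linear in policy_rate, so extremes are at the endpoints: policy_rate = 2 gives inflation = -60; policy_rate = 8 gives inflation = -108.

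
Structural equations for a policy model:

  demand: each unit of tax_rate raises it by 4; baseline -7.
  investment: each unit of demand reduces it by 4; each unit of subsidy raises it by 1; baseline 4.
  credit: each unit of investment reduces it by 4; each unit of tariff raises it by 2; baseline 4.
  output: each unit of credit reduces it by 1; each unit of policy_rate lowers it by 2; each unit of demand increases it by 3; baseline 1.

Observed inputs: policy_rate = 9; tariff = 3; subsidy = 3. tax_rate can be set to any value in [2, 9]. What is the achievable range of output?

-376 to -12

Substituting into the investment equation gives investment = -16*tax_rate + 35.
Substituting into the credit equation gives credit = 64*tax_rate - 130.
output becomes -52*tax_rate + 92.
Linear in tax_rate, so extremes are at the endpoints: tax_rate = 2 gives output = -12; tax_rate = 9 gives output = -376.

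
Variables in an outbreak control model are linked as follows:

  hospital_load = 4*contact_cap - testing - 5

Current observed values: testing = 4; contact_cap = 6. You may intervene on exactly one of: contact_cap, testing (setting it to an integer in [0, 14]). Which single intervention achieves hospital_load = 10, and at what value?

set testing = 9

Intervening on contact_cap: hospital_load = 4*contact_cap - 9. Reaching 10 requires contact_cap = 19/4, not an integer.
Intervening on testing: with other inputs at their observed values, hospital_load = -testing + 19. Solving for 10 gives testing = 9, within [0, 14].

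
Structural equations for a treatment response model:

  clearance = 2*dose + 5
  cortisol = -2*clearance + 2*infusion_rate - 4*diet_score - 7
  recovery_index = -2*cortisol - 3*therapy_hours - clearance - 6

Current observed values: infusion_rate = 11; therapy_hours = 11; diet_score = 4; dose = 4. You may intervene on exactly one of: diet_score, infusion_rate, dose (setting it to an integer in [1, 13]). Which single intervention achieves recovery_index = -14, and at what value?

Intervening on diet_score: with other inputs at their observed values, recovery_index = 8*diet_score - 30. Solving for -14 gives diet_score = 2, within [1, 13].
Intervening on infusion_rate: recovery_index = -4*infusion_rate + 46. Reaching -14 requires infusion_rate = 15, outside [1, 13].
Intervening on dose: recovery_index = 6*dose - 22. Reaching -14 requires dose = 4/3, not an integer.

set diet_score = 2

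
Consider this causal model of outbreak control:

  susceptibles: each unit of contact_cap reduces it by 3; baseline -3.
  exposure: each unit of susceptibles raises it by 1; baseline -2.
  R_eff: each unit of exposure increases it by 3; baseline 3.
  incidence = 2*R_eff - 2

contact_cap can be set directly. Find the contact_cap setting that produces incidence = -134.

contact_cap = 6

Substituting into the exposure equation gives exposure = -3*contact_cap - 5.
Substituting into the R_eff equation gives R_eff = -9*contact_cap - 12.
incidence becomes -18*contact_cap - 26.
Solve -18*contact_cap - 26 = -134: contact_cap = (-134 + 26) / -18 = 6.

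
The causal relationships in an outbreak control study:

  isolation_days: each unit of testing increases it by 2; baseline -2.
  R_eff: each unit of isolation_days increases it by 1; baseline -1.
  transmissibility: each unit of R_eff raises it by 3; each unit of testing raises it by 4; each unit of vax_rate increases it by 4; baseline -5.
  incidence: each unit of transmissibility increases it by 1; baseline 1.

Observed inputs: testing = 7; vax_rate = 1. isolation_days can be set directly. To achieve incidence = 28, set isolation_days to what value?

Intervening on isolation_days fixes its value directly, overriding its dependence on testing.
Substituting into the transmissibility equation gives transmissibility = 3*isolation_days + 24.
incidence becomes 3*isolation_days + 25.
Solve 3*isolation_days + 25 = 28: isolation_days = (28 - 25) / 3 = 1.

isolation_days = 1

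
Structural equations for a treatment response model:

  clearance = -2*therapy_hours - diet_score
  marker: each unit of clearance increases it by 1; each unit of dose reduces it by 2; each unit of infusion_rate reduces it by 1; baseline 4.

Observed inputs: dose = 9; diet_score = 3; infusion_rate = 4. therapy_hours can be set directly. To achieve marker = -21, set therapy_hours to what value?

therapy_hours = 0

Substituting into the clearance equation gives clearance = -2*therapy_hours - 3.
marker becomes -2*therapy_hours - 21.
Solve -2*therapy_hours - 21 = -21: therapy_hours = (-21 + 21) / -2 = 0.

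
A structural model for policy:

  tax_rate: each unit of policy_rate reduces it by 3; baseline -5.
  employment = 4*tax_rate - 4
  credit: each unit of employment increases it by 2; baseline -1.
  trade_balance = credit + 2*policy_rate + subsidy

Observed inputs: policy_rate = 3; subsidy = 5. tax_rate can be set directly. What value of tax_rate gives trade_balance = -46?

tax_rate = -6

Intervening on tax_rate fixes its value directly, overriding its dependence on policy_rate.
Substituting into the credit equation gives credit = 8*tax_rate - 9.
Substituting into the trade_balance equation gives trade_balance = 8*tax_rate + 2.
Solve 8*tax_rate + 2 = -46: tax_rate = (-46 - 2) / 8 = -6.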